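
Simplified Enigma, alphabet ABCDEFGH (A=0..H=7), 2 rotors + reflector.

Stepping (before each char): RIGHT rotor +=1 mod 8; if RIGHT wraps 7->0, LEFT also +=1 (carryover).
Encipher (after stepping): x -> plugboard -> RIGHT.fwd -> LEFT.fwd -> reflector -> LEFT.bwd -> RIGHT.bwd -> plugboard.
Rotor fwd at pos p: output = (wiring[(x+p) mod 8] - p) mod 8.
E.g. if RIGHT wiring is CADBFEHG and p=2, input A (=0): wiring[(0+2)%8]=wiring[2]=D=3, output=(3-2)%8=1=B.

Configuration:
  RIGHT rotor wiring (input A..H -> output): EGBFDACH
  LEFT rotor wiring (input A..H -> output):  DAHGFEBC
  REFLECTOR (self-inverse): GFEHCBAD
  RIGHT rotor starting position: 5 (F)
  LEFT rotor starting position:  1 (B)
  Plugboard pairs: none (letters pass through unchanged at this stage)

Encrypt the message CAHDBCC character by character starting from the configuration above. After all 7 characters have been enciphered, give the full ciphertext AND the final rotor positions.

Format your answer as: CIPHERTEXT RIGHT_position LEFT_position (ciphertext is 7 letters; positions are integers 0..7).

Char 1 ('C'): step: R->6, L=1; C->plug->C->R->G->L->B->refl->F->L'->C->R'->H->plug->H
Char 2 ('A'): step: R->7, L=1; A->plug->A->R->A->L->H->refl->D->L'->E->R'->F->plug->F
Char 3 ('H'): step: R->0, L->2 (L advanced); H->plug->H->R->H->L->G->refl->A->L'->F->R'->D->plug->D
Char 4 ('D'): step: R->1, L=2; D->plug->D->R->C->L->D->refl->H->L'->E->R'->C->plug->C
Char 5 ('B'): step: R->2, L=2; B->plug->B->R->D->L->C->refl->E->L'->B->R'->C->plug->C
Char 6 ('C'): step: R->3, L=2; C->plug->C->R->F->L->A->refl->G->L'->H->R'->D->plug->D
Char 7 ('C'): step: R->4, L=2; C->plug->C->R->G->L->B->refl->F->L'->A->R'->E->plug->E
Final: ciphertext=HFDCCDE, RIGHT=4, LEFT=2

Answer: HFDCCDE 4 2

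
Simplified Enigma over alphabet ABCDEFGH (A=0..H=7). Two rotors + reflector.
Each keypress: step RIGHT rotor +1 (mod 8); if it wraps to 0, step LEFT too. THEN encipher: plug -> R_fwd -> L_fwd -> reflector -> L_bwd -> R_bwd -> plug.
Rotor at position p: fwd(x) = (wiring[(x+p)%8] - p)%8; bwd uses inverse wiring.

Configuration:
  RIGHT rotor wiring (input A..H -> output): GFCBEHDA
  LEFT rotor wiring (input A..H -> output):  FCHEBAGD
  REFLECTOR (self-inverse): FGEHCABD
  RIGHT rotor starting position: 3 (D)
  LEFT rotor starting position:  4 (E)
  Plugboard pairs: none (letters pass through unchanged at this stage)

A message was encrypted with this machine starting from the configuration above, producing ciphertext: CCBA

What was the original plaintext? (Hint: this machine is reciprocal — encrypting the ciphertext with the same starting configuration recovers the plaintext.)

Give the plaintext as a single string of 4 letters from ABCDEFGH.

Char 1 ('C'): step: R->4, L=4; C->plug->C->R->H->L->A->refl->F->L'->A->R'->A->plug->A
Char 2 ('C'): step: R->5, L=4; C->plug->C->R->D->L->H->refl->D->L'->G->R'->B->plug->B
Char 3 ('B'): step: R->6, L=4; B->plug->B->R->C->L->C->refl->E->L'->B->R'->H->plug->H
Char 4 ('A'): step: R->7, L=4; A->plug->A->R->B->L->E->refl->C->L'->C->R'->E->plug->E

Answer: ABHE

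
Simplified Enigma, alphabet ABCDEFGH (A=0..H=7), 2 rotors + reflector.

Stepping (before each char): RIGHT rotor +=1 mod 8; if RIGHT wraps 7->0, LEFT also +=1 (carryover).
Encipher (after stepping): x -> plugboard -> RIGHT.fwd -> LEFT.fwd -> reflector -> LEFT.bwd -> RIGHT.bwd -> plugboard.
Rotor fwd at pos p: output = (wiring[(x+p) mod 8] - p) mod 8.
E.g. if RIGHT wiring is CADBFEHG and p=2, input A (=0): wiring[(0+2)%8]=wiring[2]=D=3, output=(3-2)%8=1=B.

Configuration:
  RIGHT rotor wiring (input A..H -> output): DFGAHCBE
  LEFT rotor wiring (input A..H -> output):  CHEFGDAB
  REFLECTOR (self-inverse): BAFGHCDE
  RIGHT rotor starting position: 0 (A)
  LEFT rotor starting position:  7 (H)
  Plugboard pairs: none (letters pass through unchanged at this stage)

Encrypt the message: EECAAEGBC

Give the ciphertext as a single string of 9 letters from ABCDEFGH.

Char 1 ('E'): step: R->1, L=7; E->plug->E->R->B->L->D->refl->G->L'->E->R'->A->plug->A
Char 2 ('E'): step: R->2, L=7; E->plug->E->R->H->L->B->refl->A->L'->C->R'->F->plug->F
Char 3 ('C'): step: R->3, L=7; C->plug->C->R->H->L->B->refl->A->L'->C->R'->G->plug->G
Char 4 ('A'): step: R->4, L=7; A->plug->A->R->D->L->F->refl->C->L'->A->R'->D->plug->D
Char 5 ('A'): step: R->5, L=7; A->plug->A->R->F->L->H->refl->E->L'->G->R'->D->plug->D
Char 6 ('E'): step: R->6, L=7; E->plug->E->R->A->L->C->refl->F->L'->D->R'->A->plug->A
Char 7 ('G'): step: R->7, L=7; G->plug->G->R->D->L->F->refl->C->L'->A->R'->F->plug->F
Char 8 ('B'): step: R->0, L->0 (L advanced); B->plug->B->R->F->L->D->refl->G->L'->E->R'->H->plug->H
Char 9 ('C'): step: R->1, L=0; C->plug->C->R->H->L->B->refl->A->L'->G->R'->D->plug->D

Answer: AFGDDAFHD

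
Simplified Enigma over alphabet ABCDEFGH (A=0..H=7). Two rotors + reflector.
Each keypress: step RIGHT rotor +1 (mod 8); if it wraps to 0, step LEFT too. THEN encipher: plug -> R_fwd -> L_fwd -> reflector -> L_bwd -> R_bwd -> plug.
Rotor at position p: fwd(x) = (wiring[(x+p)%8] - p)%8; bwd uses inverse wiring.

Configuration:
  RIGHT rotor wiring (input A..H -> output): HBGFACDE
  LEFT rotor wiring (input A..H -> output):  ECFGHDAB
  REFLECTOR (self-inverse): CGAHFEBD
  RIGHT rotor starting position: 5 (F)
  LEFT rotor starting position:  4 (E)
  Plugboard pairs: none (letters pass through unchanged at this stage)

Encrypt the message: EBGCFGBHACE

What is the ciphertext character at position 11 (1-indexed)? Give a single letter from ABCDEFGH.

Char 1 ('E'): step: R->6, L=4; E->plug->E->R->A->L->D->refl->H->L'->B->R'->C->plug->C
Char 2 ('B'): step: R->7, L=4; B->plug->B->R->A->L->D->refl->H->L'->B->R'->F->plug->F
Char 3 ('G'): step: R->0, L->5 (L advanced); G->plug->G->R->D->L->H->refl->D->L'->B->R'->B->plug->B
Char 4 ('C'): step: R->1, L=5; C->plug->C->R->E->L->F->refl->E->L'->C->R'->F->plug->F
Char 5 ('F'): step: R->2, L=5; F->plug->F->R->C->L->E->refl->F->L'->E->R'->A->plug->A
Char 6 ('G'): step: R->3, L=5; G->plug->G->R->G->L->B->refl->G->L'->A->R'->D->plug->D
Char 7 ('B'): step: R->4, L=5; B->plug->B->R->G->L->B->refl->G->L'->A->R'->D->plug->D
Char 8 ('H'): step: R->5, L=5; H->plug->H->R->D->L->H->refl->D->L'->B->R'->F->plug->F
Char 9 ('A'): step: R->6, L=5; A->plug->A->R->F->L->A->refl->C->L'->H->R'->F->plug->F
Char 10 ('C'): step: R->7, L=5; C->plug->C->R->C->L->E->refl->F->L'->E->R'->H->plug->H
Char 11 ('E'): step: R->0, L->6 (L advanced); E->plug->E->R->A->L->C->refl->A->L'->F->R'->D->plug->D

D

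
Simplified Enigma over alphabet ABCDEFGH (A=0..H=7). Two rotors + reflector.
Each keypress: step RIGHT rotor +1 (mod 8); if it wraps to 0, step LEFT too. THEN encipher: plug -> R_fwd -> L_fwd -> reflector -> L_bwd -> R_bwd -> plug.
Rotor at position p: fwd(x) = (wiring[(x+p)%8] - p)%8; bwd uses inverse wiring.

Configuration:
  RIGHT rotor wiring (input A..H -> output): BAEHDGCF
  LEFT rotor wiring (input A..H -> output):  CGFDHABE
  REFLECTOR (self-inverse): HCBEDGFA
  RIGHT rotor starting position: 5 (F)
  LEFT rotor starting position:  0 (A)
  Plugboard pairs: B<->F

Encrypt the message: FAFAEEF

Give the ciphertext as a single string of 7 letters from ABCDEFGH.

Answer: CEEDBDA

Derivation:
Char 1 ('F'): step: R->6, L=0; F->plug->B->R->H->L->E->refl->D->L'->D->R'->C->plug->C
Char 2 ('A'): step: R->7, L=0; A->plug->A->R->G->L->B->refl->C->L'->A->R'->E->plug->E
Char 3 ('F'): step: R->0, L->1 (L advanced); F->plug->B->R->A->L->F->refl->G->L'->D->R'->E->plug->E
Char 4 ('A'): step: R->1, L=1; A->plug->A->R->H->L->B->refl->C->L'->C->R'->D->plug->D
Char 5 ('E'): step: R->2, L=1; E->plug->E->R->A->L->F->refl->G->L'->D->R'->F->plug->B
Char 6 ('E'): step: R->3, L=1; E->plug->E->R->C->L->C->refl->B->L'->H->R'->D->plug->D
Char 7 ('F'): step: R->4, L=1; F->plug->B->R->C->L->C->refl->B->L'->H->R'->A->plug->A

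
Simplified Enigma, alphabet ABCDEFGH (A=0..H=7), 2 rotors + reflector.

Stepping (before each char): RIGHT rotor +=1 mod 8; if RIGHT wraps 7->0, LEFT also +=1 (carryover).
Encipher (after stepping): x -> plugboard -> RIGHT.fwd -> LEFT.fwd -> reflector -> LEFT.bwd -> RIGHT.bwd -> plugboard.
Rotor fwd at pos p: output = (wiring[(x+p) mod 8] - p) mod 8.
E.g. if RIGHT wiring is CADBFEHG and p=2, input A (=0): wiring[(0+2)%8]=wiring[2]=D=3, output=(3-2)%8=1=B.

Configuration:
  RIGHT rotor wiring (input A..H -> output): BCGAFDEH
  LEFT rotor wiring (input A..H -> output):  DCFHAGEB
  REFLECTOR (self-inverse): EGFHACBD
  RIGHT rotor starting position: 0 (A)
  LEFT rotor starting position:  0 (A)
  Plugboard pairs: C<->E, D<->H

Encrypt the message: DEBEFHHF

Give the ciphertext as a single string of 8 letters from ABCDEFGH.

Answer: FDHHEADC

Derivation:
Char 1 ('D'): step: R->1, L=0; D->plug->H->R->A->L->D->refl->H->L'->D->R'->F->plug->F
Char 2 ('E'): step: R->2, L=0; E->plug->C->R->D->L->H->refl->D->L'->A->R'->H->plug->D
Char 3 ('B'): step: R->3, L=0; B->plug->B->R->C->L->F->refl->C->L'->B->R'->D->plug->H
Char 4 ('E'): step: R->4, L=0; E->plug->C->R->A->L->D->refl->H->L'->D->R'->D->plug->H
Char 5 ('F'): step: R->5, L=0; F->plug->F->R->B->L->C->refl->F->L'->C->R'->C->plug->E
Char 6 ('H'): step: R->6, L=0; H->plug->D->R->E->L->A->refl->E->L'->G->R'->A->plug->A
Char 7 ('H'): step: R->7, L=0; H->plug->D->R->H->L->B->refl->G->L'->F->R'->H->plug->D
Char 8 ('F'): step: R->0, L->1 (L advanced); F->plug->F->R->D->L->H->refl->D->L'->F->R'->E->plug->C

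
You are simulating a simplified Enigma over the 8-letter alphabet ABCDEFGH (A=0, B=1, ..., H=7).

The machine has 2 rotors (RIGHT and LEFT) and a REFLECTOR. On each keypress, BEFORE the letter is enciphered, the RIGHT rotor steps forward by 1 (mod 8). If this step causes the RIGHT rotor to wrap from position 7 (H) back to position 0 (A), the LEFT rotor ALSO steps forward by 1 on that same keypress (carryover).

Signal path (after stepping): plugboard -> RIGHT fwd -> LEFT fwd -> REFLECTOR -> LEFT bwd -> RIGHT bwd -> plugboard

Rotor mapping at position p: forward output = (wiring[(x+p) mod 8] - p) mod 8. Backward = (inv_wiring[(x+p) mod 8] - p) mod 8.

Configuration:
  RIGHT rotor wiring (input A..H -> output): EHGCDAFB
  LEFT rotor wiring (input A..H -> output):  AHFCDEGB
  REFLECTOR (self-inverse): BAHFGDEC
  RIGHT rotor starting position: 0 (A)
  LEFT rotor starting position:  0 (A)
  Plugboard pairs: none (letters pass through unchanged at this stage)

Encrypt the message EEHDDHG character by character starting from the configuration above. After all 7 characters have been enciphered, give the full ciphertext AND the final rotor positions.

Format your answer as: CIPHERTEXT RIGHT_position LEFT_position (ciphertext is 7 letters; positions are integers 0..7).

Char 1 ('E'): step: R->1, L=0; E->plug->E->R->H->L->B->refl->A->L'->A->R'->G->plug->G
Char 2 ('E'): step: R->2, L=0; E->plug->E->R->D->L->C->refl->H->L'->B->R'->C->plug->C
Char 3 ('H'): step: R->3, L=0; H->plug->H->R->D->L->C->refl->H->L'->B->R'->F->plug->F
Char 4 ('D'): step: R->4, L=0; D->plug->D->R->F->L->E->refl->G->L'->G->R'->H->plug->H
Char 5 ('D'): step: R->5, L=0; D->plug->D->R->H->L->B->refl->A->L'->A->R'->B->plug->B
Char 6 ('H'): step: R->6, L=0; H->plug->H->R->C->L->F->refl->D->L'->E->R'->F->plug->F
Char 7 ('G'): step: R->7, L=0; G->plug->G->R->B->L->H->refl->C->L'->D->R'->E->plug->E
Final: ciphertext=GCFHBFE, RIGHT=7, LEFT=0

Answer: GCFHBFE 7 0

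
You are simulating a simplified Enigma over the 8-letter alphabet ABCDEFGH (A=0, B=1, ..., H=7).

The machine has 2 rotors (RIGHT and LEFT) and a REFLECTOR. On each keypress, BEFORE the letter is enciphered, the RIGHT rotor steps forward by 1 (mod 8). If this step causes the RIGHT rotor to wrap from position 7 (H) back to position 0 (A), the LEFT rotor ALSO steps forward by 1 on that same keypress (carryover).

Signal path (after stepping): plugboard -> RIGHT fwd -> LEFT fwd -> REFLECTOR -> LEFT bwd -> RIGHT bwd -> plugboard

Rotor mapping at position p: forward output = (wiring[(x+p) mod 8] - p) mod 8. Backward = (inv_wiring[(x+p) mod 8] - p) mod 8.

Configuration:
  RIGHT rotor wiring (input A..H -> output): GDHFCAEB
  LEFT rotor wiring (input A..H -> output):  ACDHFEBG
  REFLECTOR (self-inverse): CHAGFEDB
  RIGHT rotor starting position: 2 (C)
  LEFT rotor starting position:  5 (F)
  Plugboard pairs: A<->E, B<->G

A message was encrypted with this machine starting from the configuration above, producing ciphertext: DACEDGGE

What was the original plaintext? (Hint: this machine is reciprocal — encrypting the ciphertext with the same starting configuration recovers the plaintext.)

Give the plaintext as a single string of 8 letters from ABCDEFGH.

Char 1 ('D'): step: R->3, L=5; D->plug->D->R->B->L->E->refl->F->L'->E->R'->H->plug->H
Char 2 ('A'): step: R->4, L=5; A->plug->E->R->C->L->B->refl->H->L'->A->R'->C->plug->C
Char 3 ('C'): step: R->5, L=5; C->plug->C->R->E->L->F->refl->E->L'->B->R'->D->plug->D
Char 4 ('E'): step: R->6, L=5; E->plug->A->R->G->L->C->refl->A->L'->H->R'->F->plug->F
Char 5 ('D'): step: R->7, L=5; D->plug->D->R->A->L->H->refl->B->L'->C->R'->A->plug->E
Char 6 ('G'): step: R->0, L->6 (L advanced); G->plug->B->R->D->L->E->refl->F->L'->E->R'->G->plug->B
Char 7 ('G'): step: R->1, L=6; G->plug->B->R->G->L->H->refl->B->L'->F->R'->H->plug->H
Char 8 ('E'): step: R->2, L=6; E->plug->A->R->F->L->B->refl->H->L'->G->R'->D->plug->D

Answer: HCDFEBHD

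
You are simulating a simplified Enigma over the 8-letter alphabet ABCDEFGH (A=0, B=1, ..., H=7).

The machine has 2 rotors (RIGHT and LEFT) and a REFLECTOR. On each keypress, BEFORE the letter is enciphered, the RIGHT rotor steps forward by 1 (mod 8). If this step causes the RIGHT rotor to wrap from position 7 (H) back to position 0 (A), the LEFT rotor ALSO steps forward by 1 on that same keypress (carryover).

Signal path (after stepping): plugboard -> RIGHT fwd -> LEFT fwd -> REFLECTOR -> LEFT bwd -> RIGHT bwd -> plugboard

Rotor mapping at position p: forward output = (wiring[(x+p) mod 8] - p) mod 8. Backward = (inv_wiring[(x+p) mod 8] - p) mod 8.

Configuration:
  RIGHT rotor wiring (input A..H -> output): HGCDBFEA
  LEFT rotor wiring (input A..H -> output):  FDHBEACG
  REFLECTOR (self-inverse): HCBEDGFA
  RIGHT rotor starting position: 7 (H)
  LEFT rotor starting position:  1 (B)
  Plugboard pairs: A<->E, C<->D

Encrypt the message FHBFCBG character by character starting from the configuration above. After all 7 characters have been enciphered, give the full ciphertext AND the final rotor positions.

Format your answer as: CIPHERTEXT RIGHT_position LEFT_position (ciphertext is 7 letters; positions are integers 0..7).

Char 1 ('F'): step: R->0, L->2 (L advanced); F->plug->F->R->F->L->E->refl->D->L'->G->R'->B->plug->B
Char 2 ('H'): step: R->1, L=2; H->plug->H->R->G->L->D->refl->E->L'->F->R'->A->plug->E
Char 3 ('B'): step: R->2, L=2; B->plug->B->R->B->L->H->refl->A->L'->E->R'->H->plug->H
Char 4 ('F'): step: R->3, L=2; F->plug->F->R->E->L->A->refl->H->L'->B->R'->D->plug->C
Char 5 ('C'): step: R->4, L=2; C->plug->D->R->E->L->A->refl->H->L'->B->R'->B->plug->B
Char 6 ('B'): step: R->5, L=2; B->plug->B->R->H->L->B->refl->C->L'->C->R'->D->plug->C
Char 7 ('G'): step: R->6, L=2; G->plug->G->R->D->L->G->refl->F->L'->A->R'->D->plug->C
Final: ciphertext=BEHCBCC, RIGHT=6, LEFT=2

Answer: BEHCBCC 6 2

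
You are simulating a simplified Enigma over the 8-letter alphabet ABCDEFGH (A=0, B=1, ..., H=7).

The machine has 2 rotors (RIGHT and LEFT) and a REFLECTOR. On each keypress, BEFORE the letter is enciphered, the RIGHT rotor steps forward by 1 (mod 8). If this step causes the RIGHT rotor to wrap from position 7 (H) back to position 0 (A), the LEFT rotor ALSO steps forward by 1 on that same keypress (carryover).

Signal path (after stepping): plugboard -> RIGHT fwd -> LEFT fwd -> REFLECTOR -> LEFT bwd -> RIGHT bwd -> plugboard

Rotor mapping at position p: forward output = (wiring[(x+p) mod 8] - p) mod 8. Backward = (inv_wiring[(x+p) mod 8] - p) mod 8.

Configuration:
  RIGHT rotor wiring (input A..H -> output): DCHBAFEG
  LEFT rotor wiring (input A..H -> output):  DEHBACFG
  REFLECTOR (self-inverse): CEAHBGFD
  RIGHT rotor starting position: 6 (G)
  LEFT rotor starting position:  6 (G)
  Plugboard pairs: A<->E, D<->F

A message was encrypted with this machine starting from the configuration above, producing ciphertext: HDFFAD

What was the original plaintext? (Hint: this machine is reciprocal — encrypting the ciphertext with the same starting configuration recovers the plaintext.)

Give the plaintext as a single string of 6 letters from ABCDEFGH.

Answer: FFHDHC

Derivation:
Char 1 ('H'): step: R->7, L=6; H->plug->H->R->F->L->D->refl->H->L'->A->R'->D->plug->F
Char 2 ('D'): step: R->0, L->7 (L advanced); D->plug->F->R->F->L->B->refl->E->L'->B->R'->D->plug->F
Char 3 ('F'): step: R->1, L=7; F->plug->D->R->H->L->G->refl->F->L'->C->R'->H->plug->H
Char 4 ('F'): step: R->2, L=7; F->plug->D->R->D->L->A->refl->C->L'->E->R'->F->plug->D
Char 5 ('A'): step: R->3, L=7; A->plug->E->R->D->L->A->refl->C->L'->E->R'->H->plug->H
Char 6 ('D'): step: R->4, L=7; D->plug->F->R->G->L->D->refl->H->L'->A->R'->C->plug->C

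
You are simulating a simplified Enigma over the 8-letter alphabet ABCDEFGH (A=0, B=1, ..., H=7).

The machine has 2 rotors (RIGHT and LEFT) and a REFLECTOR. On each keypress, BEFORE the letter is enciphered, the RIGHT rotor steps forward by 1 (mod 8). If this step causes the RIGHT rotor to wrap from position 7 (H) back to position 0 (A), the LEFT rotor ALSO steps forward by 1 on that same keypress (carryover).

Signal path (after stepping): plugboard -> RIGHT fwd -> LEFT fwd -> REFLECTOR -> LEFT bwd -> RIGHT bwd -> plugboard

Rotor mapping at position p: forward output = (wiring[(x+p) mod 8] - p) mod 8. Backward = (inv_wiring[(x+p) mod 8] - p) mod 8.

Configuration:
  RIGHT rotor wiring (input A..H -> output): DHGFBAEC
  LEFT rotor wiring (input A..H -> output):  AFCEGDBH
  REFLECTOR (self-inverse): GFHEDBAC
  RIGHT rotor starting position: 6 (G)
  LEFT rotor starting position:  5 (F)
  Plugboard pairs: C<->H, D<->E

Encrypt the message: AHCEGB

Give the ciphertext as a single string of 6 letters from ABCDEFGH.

Char 1 ('A'): step: R->7, L=5; A->plug->A->R->D->L->D->refl->E->L'->B->R'->G->plug->G
Char 2 ('H'): step: R->0, L->6 (L advanced); H->plug->C->R->G->L->A->refl->G->L'->F->R'->D->plug->E
Char 3 ('C'): step: R->1, L=6; C->plug->H->R->C->L->C->refl->H->L'->D->R'->F->plug->F
Char 4 ('E'): step: R->2, L=6; E->plug->D->R->G->L->A->refl->G->L'->F->R'->H->plug->C
Char 5 ('G'): step: R->3, L=6; G->plug->G->R->E->L->E->refl->D->L'->A->R'->F->plug->F
Char 6 ('B'): step: R->4, L=6; B->plug->B->R->E->L->E->refl->D->L'->A->R'->C->plug->H

Answer: GEFCFH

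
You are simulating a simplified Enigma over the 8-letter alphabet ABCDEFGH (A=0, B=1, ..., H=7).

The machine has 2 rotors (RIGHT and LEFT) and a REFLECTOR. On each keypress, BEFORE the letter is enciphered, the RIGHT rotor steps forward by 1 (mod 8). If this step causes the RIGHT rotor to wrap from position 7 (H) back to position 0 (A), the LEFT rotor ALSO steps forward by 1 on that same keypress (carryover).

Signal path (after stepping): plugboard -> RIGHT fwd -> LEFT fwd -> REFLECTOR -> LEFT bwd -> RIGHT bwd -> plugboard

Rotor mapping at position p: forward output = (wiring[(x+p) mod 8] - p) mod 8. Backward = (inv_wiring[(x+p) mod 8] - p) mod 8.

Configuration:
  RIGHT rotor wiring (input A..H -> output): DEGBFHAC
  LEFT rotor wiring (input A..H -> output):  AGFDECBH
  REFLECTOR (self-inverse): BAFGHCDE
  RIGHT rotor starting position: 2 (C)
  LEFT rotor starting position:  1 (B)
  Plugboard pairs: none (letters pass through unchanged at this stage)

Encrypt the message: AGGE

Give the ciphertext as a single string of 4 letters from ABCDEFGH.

Answer: HFCA

Derivation:
Char 1 ('A'): step: R->3, L=1; A->plug->A->R->G->L->G->refl->D->L'->D->R'->H->plug->H
Char 2 ('G'): step: R->4, L=1; G->plug->G->R->C->L->C->refl->F->L'->A->R'->F->plug->F
Char 3 ('G'): step: R->5, L=1; G->plug->G->R->E->L->B->refl->A->L'->F->R'->C->plug->C
Char 4 ('E'): step: R->6, L=1; E->plug->E->R->A->L->F->refl->C->L'->C->R'->A->plug->A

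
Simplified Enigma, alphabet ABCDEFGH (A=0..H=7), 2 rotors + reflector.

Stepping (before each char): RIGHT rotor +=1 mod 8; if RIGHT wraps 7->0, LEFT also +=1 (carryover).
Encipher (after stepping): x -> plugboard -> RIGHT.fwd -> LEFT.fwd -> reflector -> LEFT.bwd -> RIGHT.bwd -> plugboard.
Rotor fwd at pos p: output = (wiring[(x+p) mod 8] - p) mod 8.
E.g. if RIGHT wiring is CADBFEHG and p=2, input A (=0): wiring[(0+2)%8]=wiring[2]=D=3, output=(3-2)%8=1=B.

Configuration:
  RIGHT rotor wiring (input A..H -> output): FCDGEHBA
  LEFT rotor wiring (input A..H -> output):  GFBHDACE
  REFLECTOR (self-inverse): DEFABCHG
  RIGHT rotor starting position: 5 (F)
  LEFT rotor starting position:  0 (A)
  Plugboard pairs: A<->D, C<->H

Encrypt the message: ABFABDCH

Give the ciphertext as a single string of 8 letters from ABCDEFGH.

Answer: EDHGHGAC

Derivation:
Char 1 ('A'): step: R->6, L=0; A->plug->D->R->E->L->D->refl->A->L'->F->R'->E->plug->E
Char 2 ('B'): step: R->7, L=0; B->plug->B->R->G->L->C->refl->F->L'->B->R'->A->plug->D
Char 3 ('F'): step: R->0, L->1 (L advanced); F->plug->F->R->H->L->F->refl->C->L'->D->R'->C->plug->H
Char 4 ('A'): step: R->1, L=1; A->plug->D->R->D->L->C->refl->F->L'->H->R'->G->plug->G
Char 5 ('B'): step: R->2, L=1; B->plug->B->R->E->L->H->refl->G->L'->C->R'->C->plug->H
Char 6 ('D'): step: R->3, L=1; D->plug->A->R->D->L->C->refl->F->L'->H->R'->G->plug->G
Char 7 ('C'): step: R->4, L=1; C->plug->H->R->C->L->G->refl->H->L'->E->R'->D->plug->A
Char 8 ('H'): step: R->5, L=1; H->plug->C->R->D->L->C->refl->F->L'->H->R'->H->plug->C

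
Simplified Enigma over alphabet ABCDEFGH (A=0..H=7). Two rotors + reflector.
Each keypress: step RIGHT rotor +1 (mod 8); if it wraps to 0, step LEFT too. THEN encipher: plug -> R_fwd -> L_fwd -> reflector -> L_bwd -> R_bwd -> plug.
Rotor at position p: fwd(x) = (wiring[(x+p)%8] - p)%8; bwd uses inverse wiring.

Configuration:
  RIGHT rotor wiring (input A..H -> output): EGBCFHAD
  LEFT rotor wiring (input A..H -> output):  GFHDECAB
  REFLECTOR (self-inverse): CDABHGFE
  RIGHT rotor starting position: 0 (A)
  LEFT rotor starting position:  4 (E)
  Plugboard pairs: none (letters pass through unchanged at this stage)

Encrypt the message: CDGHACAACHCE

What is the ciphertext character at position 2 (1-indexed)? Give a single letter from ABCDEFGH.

Char 1 ('C'): step: R->1, L=4; C->plug->C->R->B->L->G->refl->F->L'->D->R'->H->plug->H
Char 2 ('D'): step: R->2, L=4; D->plug->D->R->F->L->B->refl->D->L'->G->R'->E->plug->E

E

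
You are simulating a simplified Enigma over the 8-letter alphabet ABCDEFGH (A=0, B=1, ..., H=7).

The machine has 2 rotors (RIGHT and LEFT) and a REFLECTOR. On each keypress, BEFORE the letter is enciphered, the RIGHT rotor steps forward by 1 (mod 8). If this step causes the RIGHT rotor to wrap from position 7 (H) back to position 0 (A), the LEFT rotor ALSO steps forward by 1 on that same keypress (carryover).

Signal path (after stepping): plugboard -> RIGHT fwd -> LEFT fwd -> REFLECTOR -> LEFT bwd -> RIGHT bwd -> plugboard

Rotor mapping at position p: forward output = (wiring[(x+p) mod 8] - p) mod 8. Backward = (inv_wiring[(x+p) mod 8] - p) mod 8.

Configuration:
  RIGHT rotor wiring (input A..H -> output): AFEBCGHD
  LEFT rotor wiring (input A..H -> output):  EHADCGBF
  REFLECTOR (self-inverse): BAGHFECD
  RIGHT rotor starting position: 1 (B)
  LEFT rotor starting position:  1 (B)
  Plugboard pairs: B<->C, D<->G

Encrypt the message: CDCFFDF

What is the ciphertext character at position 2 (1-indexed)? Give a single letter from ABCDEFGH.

Char 1 ('C'): step: R->2, L=1; C->plug->B->R->H->L->D->refl->H->L'->B->R'->F->plug->F
Char 2 ('D'): step: R->3, L=1; D->plug->G->R->C->L->C->refl->G->L'->A->R'->E->plug->E

E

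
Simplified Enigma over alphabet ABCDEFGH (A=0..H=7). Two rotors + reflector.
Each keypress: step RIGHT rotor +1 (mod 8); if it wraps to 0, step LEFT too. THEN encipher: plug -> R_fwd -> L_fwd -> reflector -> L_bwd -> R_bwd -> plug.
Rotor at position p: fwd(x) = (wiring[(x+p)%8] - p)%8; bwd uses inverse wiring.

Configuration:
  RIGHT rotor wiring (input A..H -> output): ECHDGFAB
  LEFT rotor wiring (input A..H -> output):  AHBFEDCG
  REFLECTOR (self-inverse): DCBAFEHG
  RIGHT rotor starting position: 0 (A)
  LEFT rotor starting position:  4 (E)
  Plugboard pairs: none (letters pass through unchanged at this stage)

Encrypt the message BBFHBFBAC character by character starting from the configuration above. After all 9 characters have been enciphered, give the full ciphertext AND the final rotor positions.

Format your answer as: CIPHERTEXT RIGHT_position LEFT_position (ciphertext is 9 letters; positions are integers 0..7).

Char 1 ('B'): step: R->1, L=4; B->plug->B->R->G->L->F->refl->E->L'->E->R'->E->plug->E
Char 2 ('B'): step: R->2, L=4; B->plug->B->R->B->L->H->refl->G->L'->C->R'->G->plug->G
Char 3 ('F'): step: R->3, L=4; F->plug->F->R->B->L->H->refl->G->L'->C->R'->C->plug->C
Char 4 ('H'): step: R->4, L=4; H->plug->H->R->H->L->B->refl->C->L'->D->R'->G->plug->G
Char 5 ('B'): step: R->5, L=4; B->plug->B->R->D->L->C->refl->B->L'->H->R'->D->plug->D
Char 6 ('F'): step: R->6, L=4; F->plug->F->R->F->L->D->refl->A->L'->A->R'->G->plug->G
Char 7 ('B'): step: R->7, L=4; B->plug->B->R->F->L->D->refl->A->L'->A->R'->D->plug->D
Char 8 ('A'): step: R->0, L->5 (L advanced); A->plug->A->R->E->L->C->refl->B->L'->C->R'->B->plug->B
Char 9 ('C'): step: R->1, L=5; C->plug->C->R->C->L->B->refl->C->L'->E->R'->E->plug->E
Final: ciphertext=EGCGDGDBE, RIGHT=1, LEFT=5

Answer: EGCGDGDBE 1 5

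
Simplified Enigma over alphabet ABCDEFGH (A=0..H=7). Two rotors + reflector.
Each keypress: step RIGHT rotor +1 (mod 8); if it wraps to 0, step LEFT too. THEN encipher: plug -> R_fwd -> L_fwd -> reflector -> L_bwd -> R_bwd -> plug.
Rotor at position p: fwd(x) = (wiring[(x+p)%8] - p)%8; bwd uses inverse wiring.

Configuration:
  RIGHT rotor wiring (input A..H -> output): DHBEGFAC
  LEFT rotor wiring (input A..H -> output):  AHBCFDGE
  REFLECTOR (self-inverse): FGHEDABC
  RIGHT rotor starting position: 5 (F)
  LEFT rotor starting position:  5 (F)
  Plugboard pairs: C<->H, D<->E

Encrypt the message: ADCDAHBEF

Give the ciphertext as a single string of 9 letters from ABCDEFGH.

Char 1 ('A'): step: R->6, L=5; A->plug->A->R->C->L->H->refl->C->L'->E->R'->B->plug->B
Char 2 ('D'): step: R->7, L=5; D->plug->E->R->F->L->E->refl->D->L'->D->R'->A->plug->A
Char 3 ('C'): step: R->0, L->6 (L advanced); C->plug->H->R->C->L->C->refl->H->L'->G->R'->E->plug->D
Char 4 ('D'): step: R->1, L=6; D->plug->E->R->E->L->D->refl->E->L'->F->R'->D->plug->E
Char 5 ('A'): step: R->2, L=6; A->plug->A->R->H->L->F->refl->A->L'->A->R'->F->plug->F
Char 6 ('H'): step: R->3, L=6; H->plug->C->R->C->L->C->refl->H->L'->G->R'->H->plug->C
Char 7 ('B'): step: R->4, L=6; B->plug->B->R->B->L->G->refl->B->L'->D->R'->F->plug->F
Char 8 ('E'): step: R->5, L=6; E->plug->D->R->G->L->H->refl->C->L'->C->R'->E->plug->D
Char 9 ('F'): step: R->6, L=6; F->plug->F->R->G->L->H->refl->C->L'->C->R'->A->plug->A

Answer: BADEFCFDA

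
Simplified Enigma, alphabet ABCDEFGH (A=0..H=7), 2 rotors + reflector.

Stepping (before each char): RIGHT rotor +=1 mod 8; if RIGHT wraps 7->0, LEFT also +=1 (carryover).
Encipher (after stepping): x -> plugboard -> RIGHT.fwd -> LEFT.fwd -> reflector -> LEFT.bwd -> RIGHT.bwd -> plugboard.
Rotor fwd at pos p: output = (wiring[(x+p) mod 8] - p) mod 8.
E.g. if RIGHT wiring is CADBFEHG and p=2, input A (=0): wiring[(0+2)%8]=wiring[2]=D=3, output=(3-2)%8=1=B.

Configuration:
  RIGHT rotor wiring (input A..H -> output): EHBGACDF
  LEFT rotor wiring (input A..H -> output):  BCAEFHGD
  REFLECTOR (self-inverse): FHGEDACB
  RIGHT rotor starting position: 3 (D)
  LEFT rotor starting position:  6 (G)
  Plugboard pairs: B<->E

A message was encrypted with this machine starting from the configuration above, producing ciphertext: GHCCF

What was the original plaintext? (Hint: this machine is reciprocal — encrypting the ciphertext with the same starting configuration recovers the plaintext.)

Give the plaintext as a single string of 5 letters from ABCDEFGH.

Answer: ABEFB

Derivation:
Char 1 ('G'): step: R->4, L=6; G->plug->G->R->F->L->G->refl->C->L'->E->R'->A->plug->A
Char 2 ('H'): step: R->5, L=6; H->plug->H->R->D->L->E->refl->D->L'->C->R'->E->plug->B
Char 3 ('C'): step: R->6, L=6; C->plug->C->R->G->L->H->refl->B->L'->H->R'->B->plug->E
Char 4 ('C'): step: R->7, L=6; C->plug->C->R->A->L->A->refl->F->L'->B->R'->F->plug->F
Char 5 ('F'): step: R->0, L->7 (L advanced); F->plug->F->R->C->L->D->refl->E->L'->A->R'->E->plug->B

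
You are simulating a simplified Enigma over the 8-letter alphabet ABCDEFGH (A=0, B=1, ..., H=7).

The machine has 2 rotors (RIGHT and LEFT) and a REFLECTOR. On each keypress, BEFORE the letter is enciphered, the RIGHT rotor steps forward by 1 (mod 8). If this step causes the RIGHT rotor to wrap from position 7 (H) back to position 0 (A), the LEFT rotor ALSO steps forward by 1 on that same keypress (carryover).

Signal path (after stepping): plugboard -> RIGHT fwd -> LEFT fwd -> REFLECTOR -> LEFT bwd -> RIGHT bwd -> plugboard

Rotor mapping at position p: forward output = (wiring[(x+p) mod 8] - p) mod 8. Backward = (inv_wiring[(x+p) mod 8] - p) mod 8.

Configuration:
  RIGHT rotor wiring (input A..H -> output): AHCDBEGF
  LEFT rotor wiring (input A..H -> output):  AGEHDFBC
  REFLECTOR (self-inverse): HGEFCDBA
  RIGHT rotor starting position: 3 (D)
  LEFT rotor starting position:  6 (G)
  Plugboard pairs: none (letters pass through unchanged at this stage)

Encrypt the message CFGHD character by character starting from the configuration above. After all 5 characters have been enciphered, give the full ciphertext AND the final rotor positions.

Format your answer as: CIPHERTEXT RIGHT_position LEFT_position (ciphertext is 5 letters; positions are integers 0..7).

Answer: DHBDA 0 7

Derivation:
Char 1 ('C'): step: R->4, L=6; C->plug->C->R->C->L->C->refl->E->L'->B->R'->D->plug->D
Char 2 ('F'): step: R->5, L=6; F->plug->F->R->F->L->B->refl->G->L'->E->R'->H->plug->H
Char 3 ('G'): step: R->6, L=6; G->plug->G->R->D->L->A->refl->H->L'->H->R'->B->plug->B
Char 4 ('H'): step: R->7, L=6; H->plug->H->R->H->L->H->refl->A->L'->D->R'->D->plug->D
Char 5 ('D'): step: R->0, L->7 (L advanced); D->plug->D->R->D->L->F->refl->D->L'->A->R'->A->plug->A
Final: ciphertext=DHBDA, RIGHT=0, LEFT=7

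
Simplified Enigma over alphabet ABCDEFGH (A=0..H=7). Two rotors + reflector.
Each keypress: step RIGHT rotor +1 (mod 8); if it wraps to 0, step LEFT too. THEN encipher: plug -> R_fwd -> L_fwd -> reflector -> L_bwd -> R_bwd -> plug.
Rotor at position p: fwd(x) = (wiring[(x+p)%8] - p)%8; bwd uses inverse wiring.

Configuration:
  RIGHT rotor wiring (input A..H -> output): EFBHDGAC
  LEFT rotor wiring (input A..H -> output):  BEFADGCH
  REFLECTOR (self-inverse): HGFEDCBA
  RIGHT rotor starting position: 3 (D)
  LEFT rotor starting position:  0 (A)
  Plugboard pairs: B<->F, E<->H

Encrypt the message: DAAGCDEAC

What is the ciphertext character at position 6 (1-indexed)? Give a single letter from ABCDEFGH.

Char 1 ('D'): step: R->4, L=0; D->plug->D->R->G->L->C->refl->F->L'->C->R'->B->plug->F
Char 2 ('A'): step: R->5, L=0; A->plug->A->R->B->L->E->refl->D->L'->E->R'->F->plug->B
Char 3 ('A'): step: R->6, L=0; A->plug->A->R->C->L->F->refl->C->L'->G->R'->C->plug->C
Char 4 ('G'): step: R->7, L=0; G->plug->G->R->H->L->H->refl->A->L'->D->R'->A->plug->A
Char 5 ('C'): step: R->0, L->1 (L advanced); C->plug->C->R->B->L->E->refl->D->L'->A->R'->G->plug->G
Char 6 ('D'): step: R->1, L=1; D->plug->D->R->C->L->H->refl->A->L'->H->R'->F->plug->B

B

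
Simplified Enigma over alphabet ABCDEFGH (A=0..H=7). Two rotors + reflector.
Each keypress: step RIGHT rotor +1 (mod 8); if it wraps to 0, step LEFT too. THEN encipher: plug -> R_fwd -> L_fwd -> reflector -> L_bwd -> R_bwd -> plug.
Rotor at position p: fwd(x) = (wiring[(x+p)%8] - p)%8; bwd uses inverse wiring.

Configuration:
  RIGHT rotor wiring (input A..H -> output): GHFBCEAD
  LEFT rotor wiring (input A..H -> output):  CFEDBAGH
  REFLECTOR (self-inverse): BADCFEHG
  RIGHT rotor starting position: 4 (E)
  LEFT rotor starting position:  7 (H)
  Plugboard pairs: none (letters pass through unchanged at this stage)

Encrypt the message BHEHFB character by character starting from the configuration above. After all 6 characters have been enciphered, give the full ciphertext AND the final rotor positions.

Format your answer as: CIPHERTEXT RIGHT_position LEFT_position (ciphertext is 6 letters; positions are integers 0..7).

Char 1 ('B'): step: R->5, L=7; B->plug->B->R->D->L->F->refl->E->L'->E->R'->G->plug->G
Char 2 ('H'): step: R->6, L=7; H->plug->H->R->G->L->B->refl->A->L'->A->R'->C->plug->C
Char 3 ('E'): step: R->7, L=7; E->plug->E->R->C->L->G->refl->H->L'->H->R'->B->plug->B
Char 4 ('H'): step: R->0, L->0 (L advanced); H->plug->H->R->D->L->D->refl->C->L'->A->R'->G->plug->G
Char 5 ('F'): step: R->1, L=0; F->plug->F->R->H->L->H->refl->G->L'->G->R'->A->plug->A
Char 6 ('B'): step: R->2, L=0; B->plug->B->R->H->L->H->refl->G->L'->G->R'->E->plug->E
Final: ciphertext=GCBGAE, RIGHT=2, LEFT=0

Answer: GCBGAE 2 0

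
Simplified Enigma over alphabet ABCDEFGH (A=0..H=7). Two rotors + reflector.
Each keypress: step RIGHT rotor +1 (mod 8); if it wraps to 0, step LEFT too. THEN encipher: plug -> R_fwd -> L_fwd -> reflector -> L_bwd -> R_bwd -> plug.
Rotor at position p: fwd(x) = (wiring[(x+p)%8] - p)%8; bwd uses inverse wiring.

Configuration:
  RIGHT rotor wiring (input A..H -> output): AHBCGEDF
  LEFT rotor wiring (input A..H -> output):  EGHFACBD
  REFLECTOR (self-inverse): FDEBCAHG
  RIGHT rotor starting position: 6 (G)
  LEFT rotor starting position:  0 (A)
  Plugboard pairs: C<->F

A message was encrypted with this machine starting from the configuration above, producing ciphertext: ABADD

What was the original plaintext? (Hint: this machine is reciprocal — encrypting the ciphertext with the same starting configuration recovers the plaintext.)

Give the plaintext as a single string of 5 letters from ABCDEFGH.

Answer: CCCGC

Derivation:
Char 1 ('A'): step: R->7, L=0; A->plug->A->R->G->L->B->refl->D->L'->H->R'->F->plug->C
Char 2 ('B'): step: R->0, L->1 (L advanced); B->plug->B->R->H->L->D->refl->B->L'->E->R'->F->plug->C
Char 3 ('A'): step: R->1, L=1; A->plug->A->R->G->L->C->refl->E->L'->C->R'->F->plug->C
Char 4 ('D'): step: R->2, L=1; D->plug->D->R->C->L->E->refl->C->L'->G->R'->G->plug->G
Char 5 ('D'): step: R->3, L=1; D->plug->D->R->A->L->F->refl->A->L'->F->R'->F->plug->C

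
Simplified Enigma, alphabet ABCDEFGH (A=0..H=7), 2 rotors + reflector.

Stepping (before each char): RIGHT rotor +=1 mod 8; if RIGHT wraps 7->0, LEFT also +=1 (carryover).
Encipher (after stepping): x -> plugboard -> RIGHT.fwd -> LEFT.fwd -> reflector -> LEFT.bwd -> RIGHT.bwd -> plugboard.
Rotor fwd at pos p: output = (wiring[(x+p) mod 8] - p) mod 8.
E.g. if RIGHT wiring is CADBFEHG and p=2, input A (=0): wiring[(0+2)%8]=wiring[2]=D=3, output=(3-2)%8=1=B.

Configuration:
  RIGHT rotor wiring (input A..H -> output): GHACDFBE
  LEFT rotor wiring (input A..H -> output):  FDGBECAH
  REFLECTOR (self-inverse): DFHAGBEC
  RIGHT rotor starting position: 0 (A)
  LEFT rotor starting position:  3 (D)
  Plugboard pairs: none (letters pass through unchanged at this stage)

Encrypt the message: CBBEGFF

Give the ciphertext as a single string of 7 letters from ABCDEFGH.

Char 1 ('C'): step: R->1, L=3; C->plug->C->R->B->L->B->refl->F->L'->D->R'->G->plug->G
Char 2 ('B'): step: R->2, L=3; B->plug->B->R->A->L->G->refl->E->L'->E->R'->G->plug->G
Char 3 ('B'): step: R->3, L=3; B->plug->B->R->A->L->G->refl->E->L'->E->R'->G->plug->G
Char 4 ('E'): step: R->4, L=3; E->plug->E->R->C->L->H->refl->C->L'->F->R'->C->plug->C
Char 5 ('G'): step: R->5, L=3; G->plug->G->R->F->L->C->refl->H->L'->C->R'->E->plug->E
Char 6 ('F'): step: R->6, L=3; F->plug->F->R->E->L->E->refl->G->L'->A->R'->C->plug->C
Char 7 ('F'): step: R->7, L=3; F->plug->F->R->E->L->E->refl->G->L'->A->R'->C->plug->C

Answer: GGGCECC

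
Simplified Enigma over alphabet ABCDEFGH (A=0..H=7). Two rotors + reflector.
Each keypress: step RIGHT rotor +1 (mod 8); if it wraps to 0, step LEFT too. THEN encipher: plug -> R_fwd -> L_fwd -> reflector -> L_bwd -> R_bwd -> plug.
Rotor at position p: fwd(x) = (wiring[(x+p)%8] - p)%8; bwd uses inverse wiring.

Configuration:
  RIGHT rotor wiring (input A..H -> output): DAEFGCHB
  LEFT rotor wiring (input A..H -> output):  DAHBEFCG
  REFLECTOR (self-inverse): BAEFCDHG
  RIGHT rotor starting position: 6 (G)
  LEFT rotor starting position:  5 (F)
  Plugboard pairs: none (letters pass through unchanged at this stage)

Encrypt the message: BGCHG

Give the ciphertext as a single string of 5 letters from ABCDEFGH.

Char 1 ('B'): step: R->7, L=5; B->plug->B->R->E->L->D->refl->F->L'->B->R'->C->plug->C
Char 2 ('G'): step: R->0, L->6 (L advanced); G->plug->G->R->H->L->H->refl->G->L'->G->R'->E->plug->E
Char 3 ('C'): step: R->1, L=6; C->plug->C->R->E->L->B->refl->A->L'->B->R'->E->plug->E
Char 4 ('H'): step: R->2, L=6; H->plug->H->R->G->L->G->refl->H->L'->H->R'->F->plug->F
Char 5 ('G'): step: R->3, L=6; G->plug->G->R->F->L->D->refl->F->L'->C->R'->A->plug->A

Answer: CEEFA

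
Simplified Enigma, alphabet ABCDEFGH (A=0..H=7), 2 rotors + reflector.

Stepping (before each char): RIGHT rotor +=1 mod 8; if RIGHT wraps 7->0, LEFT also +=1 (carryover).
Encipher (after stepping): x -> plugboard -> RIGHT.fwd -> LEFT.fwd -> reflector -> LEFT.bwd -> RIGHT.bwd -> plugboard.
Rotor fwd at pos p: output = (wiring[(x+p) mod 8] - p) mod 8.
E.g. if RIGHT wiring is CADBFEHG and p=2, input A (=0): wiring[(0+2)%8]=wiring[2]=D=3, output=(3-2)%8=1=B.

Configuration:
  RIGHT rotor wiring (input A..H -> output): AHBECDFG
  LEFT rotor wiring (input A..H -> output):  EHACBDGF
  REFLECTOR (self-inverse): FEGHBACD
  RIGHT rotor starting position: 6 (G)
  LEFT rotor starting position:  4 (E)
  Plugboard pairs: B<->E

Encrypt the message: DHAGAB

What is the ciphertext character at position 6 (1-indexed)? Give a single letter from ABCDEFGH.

Char 1 ('D'): step: R->7, L=4; D->plug->D->R->C->L->C->refl->G->L'->H->R'->A->plug->A
Char 2 ('H'): step: R->0, L->5 (L advanced); H->plug->H->R->G->L->F->refl->A->L'->C->R'->E->plug->B
Char 3 ('A'): step: R->1, L=5; A->plug->A->R->G->L->F->refl->A->L'->C->R'->E->plug->B
Char 4 ('G'): step: R->2, L=5; G->plug->G->R->G->L->F->refl->A->L'->C->R'->B->plug->E
Char 5 ('A'): step: R->3, L=5; A->plug->A->R->B->L->B->refl->E->L'->H->R'->B->plug->E
Char 6 ('B'): step: R->4, L=5; B->plug->E->R->E->L->C->refl->G->L'->A->R'->H->plug->H

H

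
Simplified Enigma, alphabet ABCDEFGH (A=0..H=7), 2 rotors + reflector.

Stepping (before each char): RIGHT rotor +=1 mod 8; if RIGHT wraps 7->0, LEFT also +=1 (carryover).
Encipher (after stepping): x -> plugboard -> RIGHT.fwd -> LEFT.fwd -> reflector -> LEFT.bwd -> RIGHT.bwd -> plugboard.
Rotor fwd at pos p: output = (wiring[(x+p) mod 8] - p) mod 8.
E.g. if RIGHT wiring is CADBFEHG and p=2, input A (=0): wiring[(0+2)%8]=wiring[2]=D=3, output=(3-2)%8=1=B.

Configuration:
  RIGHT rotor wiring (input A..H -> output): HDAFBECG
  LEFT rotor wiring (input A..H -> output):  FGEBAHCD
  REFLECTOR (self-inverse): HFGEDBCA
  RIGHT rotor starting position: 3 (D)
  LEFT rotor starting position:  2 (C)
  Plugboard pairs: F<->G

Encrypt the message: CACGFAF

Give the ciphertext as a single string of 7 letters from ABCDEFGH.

Char 1 ('C'): step: R->4, L=2; C->plug->C->R->G->L->D->refl->E->L'->H->R'->F->plug->G
Char 2 ('A'): step: R->5, L=2; A->plug->A->R->H->L->E->refl->D->L'->G->R'->E->plug->E
Char 3 ('C'): step: R->6, L=2; C->plug->C->R->B->L->H->refl->A->L'->E->R'->A->plug->A
Char 4 ('G'): step: R->7, L=2; G->plug->F->R->C->L->G->refl->C->L'->A->R'->B->plug->B
Char 5 ('F'): step: R->0, L->3 (L advanced); F->plug->G->R->C->L->E->refl->D->L'->G->R'->H->plug->H
Char 6 ('A'): step: R->1, L=3; A->plug->A->R->C->L->E->refl->D->L'->G->R'->H->plug->H
Char 7 ('F'): step: R->2, L=3; F->plug->G->R->F->L->C->refl->G->L'->A->R'->E->plug->E

Answer: GEABHHE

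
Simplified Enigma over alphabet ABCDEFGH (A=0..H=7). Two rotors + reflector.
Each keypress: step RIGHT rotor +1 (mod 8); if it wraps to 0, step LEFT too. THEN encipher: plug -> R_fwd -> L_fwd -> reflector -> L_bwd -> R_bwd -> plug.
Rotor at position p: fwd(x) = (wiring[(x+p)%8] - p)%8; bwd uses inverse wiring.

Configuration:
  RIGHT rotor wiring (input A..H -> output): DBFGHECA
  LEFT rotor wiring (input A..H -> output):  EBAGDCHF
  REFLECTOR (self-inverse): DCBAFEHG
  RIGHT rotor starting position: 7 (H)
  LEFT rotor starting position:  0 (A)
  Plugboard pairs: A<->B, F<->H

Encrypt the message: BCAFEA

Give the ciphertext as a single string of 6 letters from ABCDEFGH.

Char 1 ('B'): step: R->0, L->1 (L advanced); B->plug->A->R->D->L->C->refl->B->L'->E->R'->F->plug->H
Char 2 ('C'): step: R->1, L=1; C->plug->C->R->F->L->G->refl->H->L'->B->R'->F->plug->H
Char 3 ('A'): step: R->2, L=1; A->plug->B->R->E->L->B->refl->C->L'->D->R'->A->plug->B
Char 4 ('F'): step: R->3, L=1; F->plug->H->R->C->L->F->refl->E->L'->G->R'->G->plug->G
Char 5 ('E'): step: R->4, L=1; E->plug->E->R->H->L->D->refl->A->L'->A->R'->B->plug->A
Char 6 ('A'): step: R->5, L=1; A->plug->B->R->F->L->G->refl->H->L'->B->R'->G->plug->G

Answer: HHBGAG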